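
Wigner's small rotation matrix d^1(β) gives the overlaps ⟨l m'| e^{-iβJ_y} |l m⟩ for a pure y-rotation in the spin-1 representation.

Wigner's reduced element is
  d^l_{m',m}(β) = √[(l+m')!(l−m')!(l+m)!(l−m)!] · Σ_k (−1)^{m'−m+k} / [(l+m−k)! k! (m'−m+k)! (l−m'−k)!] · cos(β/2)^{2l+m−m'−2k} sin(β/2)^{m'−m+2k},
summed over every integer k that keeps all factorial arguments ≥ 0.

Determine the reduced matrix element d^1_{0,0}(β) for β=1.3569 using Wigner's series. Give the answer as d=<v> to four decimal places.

d=0.2123

d^1_{0,0}(β=1.3569) via Wigner's sum:
With c≡cos(β/2)=0.778546 and s≡sin(β/2)=0.627587, N=[1·1·1·1]^{1/2}=1.000000
Admissible k: 0..1 (factorial args all ≥0)
  k=0: (−1)^0·1.0000/(1)·0.7785^2·0.6276^0 = +0.606135
  k=1: (−1)^1·1.0000/(1)·0.7785^0·0.6276^2 = -0.393865
d^1_{0,0}(1.3569) = +0.606135 -0.393865 = +0.212269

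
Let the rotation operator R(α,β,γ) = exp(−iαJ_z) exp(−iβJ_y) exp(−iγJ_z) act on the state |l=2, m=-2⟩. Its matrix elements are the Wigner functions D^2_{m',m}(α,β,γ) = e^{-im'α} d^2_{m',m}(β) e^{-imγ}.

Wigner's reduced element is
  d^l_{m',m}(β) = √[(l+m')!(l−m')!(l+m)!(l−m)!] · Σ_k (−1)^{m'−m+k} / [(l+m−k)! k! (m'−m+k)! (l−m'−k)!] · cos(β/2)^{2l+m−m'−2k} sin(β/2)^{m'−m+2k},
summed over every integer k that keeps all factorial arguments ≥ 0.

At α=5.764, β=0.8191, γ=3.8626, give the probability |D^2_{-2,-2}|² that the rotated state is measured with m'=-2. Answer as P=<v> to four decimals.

First d^2_{-2,-2}(β=0.8191), then the phase factors e^{-i(-2)α} and e^{-i(-2)γ}:
With c≡cos(β/2)=0.917300 and s≡sin(β/2)=0.398197, N=[1·24·1·24]^{1/2}=24.000000
Admissible k: 0..0 (factorial args all ≥0)
  k=0: (−1)^0·24.0000/(24)·0.9173^4·0.3982^0 = +0.708020
d^2_{-2,-2}(0.8191) = +0.708020
|D^2_{-2,-2}|² = |d^2_{-2,-2}(β)|² = (+0.708020)² = 0.501293 (the z-rotation phases have unit modulus)

P=0.5013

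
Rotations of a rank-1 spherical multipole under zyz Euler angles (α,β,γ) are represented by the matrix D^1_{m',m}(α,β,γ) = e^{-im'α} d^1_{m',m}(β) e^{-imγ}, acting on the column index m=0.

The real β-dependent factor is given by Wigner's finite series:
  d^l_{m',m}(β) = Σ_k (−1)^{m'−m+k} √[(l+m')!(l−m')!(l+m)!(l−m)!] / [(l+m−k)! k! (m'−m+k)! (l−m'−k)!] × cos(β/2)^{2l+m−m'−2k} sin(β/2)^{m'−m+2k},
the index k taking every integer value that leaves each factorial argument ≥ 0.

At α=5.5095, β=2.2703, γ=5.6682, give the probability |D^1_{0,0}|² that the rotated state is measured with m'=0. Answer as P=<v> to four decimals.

P=0.4145

Split into d^1_{0,0}(β=2.2703) × two z-phases.
With c≡cos(β/2)=0.421996 and s≡sin(β/2)=0.906597, N=[1·1·1·1]^{1/2}=1.000000
Admissible k: 0..1 (factorial args all ≥0)
  k=0: (−1)^0·1.0000/(1)·0.4220^2·0.9066^0 = +0.178081
  k=1: (−1)^1·1.0000/(1)·0.4220^0·0.9066^2 = -0.821919
d^1_{0,0}(2.2703) = +0.178081 -0.821919 = -0.643838
|D^1_{0,0}|² = |d^1_{0,0}(β)|² = (-0.643838)² = 0.414527 (the z-rotation phases have unit modulus)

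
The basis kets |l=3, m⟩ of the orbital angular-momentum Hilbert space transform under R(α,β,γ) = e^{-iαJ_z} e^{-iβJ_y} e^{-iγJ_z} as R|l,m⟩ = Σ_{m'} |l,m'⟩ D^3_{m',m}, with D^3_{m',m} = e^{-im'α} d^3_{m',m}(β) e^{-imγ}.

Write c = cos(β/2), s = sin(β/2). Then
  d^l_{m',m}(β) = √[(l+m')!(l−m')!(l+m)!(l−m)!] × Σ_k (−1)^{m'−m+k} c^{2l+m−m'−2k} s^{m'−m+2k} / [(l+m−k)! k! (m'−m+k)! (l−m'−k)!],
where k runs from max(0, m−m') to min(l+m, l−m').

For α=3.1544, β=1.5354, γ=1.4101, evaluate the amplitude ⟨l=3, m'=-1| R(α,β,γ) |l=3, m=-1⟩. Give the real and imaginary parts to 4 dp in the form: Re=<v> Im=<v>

Re=0.0255 Im=0.1709

D^3_{-1,-1}(3.1544,1.5354,1.4101) = e^{-i·-1·3.1544}·d^3_{-1,-1}(1.5354)·e^{-i·-1·1.4101}. Compute d first:
Half-angle: c=0.719510, s=0.694482. N=√(2·24·2·24)=48.000000
The bounds max(0,m−m')=0 and min(l+m,l−m')=2 give 3 terms
  k=0: (−1)^0·48.0000/(48)·0.7195^6·0.6945^0 = +0.138746
  k=1: (−1)^1·48.0000/(6)·0.7195^4·0.6945^2 = -1.034092
  k=2: (−1)^2·48.0000/(8)·0.7195^2·0.6945^4 = +0.722552
d^3_{-1,-1}(1.5354) = +0.138746 -1.034092 +0.722552 = -0.172794
Attach z-rotation phases: D = e^{-i(-1)(3.1544)}·(-0.172794)·e^{-i(-1)(1.4101)} = +0.025461+0.170908i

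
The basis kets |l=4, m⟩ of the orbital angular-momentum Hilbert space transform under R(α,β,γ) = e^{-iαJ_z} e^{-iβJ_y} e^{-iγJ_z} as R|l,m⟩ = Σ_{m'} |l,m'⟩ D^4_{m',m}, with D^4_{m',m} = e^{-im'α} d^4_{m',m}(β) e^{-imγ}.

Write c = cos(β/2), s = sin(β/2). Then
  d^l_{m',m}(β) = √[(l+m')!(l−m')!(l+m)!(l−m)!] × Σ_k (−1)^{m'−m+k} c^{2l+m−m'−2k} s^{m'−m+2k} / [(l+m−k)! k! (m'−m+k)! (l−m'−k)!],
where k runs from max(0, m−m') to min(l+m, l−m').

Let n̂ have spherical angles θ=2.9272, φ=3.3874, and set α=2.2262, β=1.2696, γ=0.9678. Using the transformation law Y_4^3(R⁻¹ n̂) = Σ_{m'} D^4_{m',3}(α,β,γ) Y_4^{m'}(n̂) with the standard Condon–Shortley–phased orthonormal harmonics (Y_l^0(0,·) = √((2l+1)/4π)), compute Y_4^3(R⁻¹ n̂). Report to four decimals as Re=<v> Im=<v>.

Need the full column D^4_{m',3} for m'=−4..4 at α=2.2262, β=1.2696, γ=0.9678.
cos(β/2)=0.805190, sin(β/2)=0.593016
d^4_{-4,3}: single k=7 term ⇒ +0.058737;  D = +0.056420-0.016333i
d^4_{-3,3}: k∈[6..7] ⇒ +0.197377 -0.015294 = +0.182082;  D = -0.146739-0.107803i
d^4_{-2,3}: k∈[5..6] ⇒ +0.429749 -0.077702 = +0.352047;  D = +0.007673+0.351964i
d^4_{-1,3}: k∈[4..5] ⇒ +0.687670 -0.223804 = +0.463866;  D = +0.361505-0.290665i
d^4_{0,3}: k∈[3..4] ⇒ +0.835136 -0.452995 = +0.382141;  D = -0.371351-0.090165i
d^4_{1,3}: k∈[2..3] ⇒ +0.760668 -0.687670 = +0.072998;  D = +0.029580+0.066736i
d^4_{2,3}: k∈[1..2] ⇒ +0.486878 -0.792279 = -0.305401;  D = -0.145929+0.268280i
d^4_{3,3}: k∈[0..1] ⇒ +0.176680 -0.670846 = -0.494166;  D = +0.488071-0.077374i
d^4_{4,3}: single k=0 term ⇒ -0.368046;  D = -0.267236-0.253066i
Y_4^{m'}(θ=2.9272,φ=3.3874) and Σ D·Y over m':
  (+0.0564-0.0163i)·(+0.0005-0.0008i)  (-0.1467-0.1078i)·(+0.0087-0.0079i)  (+0.0077+0.3520i)·(+0.0759-0.0406i)  (+0.3615-0.2907i)·(+0.3513-0.0881i)  (-0.3714-0.0902i)·(+0.6623+0.0000i)  (+0.0296+0.0667i)·(-0.3513-0.0881i)  (-0.1459+0.2683i)·(+0.0759+0.0406i)  (+0.4881-0.0774i)·(-0.0087-0.0079i)  (-0.2672-0.2531i)·(+0.0005+0.0008i)
Y_4^3(R⁻¹ n̂) = -0.163097-0.182294i

Re=-0.1631 Im=-0.1823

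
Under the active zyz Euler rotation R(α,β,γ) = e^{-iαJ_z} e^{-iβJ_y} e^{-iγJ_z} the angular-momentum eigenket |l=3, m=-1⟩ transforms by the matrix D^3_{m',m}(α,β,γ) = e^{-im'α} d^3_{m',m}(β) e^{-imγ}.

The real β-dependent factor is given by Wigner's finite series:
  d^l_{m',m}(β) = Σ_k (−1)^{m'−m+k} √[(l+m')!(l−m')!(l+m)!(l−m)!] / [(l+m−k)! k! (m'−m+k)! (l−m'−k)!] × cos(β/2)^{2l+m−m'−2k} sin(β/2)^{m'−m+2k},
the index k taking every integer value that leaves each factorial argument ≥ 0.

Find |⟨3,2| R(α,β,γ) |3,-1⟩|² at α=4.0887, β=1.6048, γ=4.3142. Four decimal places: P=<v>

First d^3_{2,-1}(β=1.6048), then the phase factors e^{-i(2)α} and e^{-i(-1)γ}:
Half-angle: c=0.694983, s=0.719026. N=√(120·1·2·24)=75.894664
Admissible k: 0..1 (factorial args all ≥0)
  k=0: (−1)^3·75.8947/(12)·0.6950^3·0.7190^3 = -0.789199
  k=1: (−1)^4·75.8947/(24)·0.6950^1·0.7190^5 = +0.422374
d^3_{2,-1}(1.6048) = -0.789199 +0.422374 = -0.366825
|D^3_{2,-1}|² = |d^3_{2,-1}(β)|² = (-0.366825)² = 0.134560 (the z-rotation phases have unit modulus)

P=0.1346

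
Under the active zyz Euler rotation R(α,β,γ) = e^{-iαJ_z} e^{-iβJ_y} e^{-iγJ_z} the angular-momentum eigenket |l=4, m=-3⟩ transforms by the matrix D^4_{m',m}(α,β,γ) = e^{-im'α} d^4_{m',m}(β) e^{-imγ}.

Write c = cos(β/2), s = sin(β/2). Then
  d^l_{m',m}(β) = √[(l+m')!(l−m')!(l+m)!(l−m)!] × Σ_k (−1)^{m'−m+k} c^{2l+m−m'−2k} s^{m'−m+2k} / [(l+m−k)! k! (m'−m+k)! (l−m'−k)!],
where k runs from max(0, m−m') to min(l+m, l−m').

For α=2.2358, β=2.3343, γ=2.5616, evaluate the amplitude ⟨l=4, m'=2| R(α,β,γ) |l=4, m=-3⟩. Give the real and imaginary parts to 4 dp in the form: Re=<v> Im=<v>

Split into d^4_{2,-3}(β=2.3343) × two z-phases.
c=cos(2.3343/2)=0.392774, s=sin(2.3343/2)=0.919635; N=√[720·2·1·5040]=2693.993318
k∈{0,1} keeps every argument non-negative
  k=0: (−1)^5·2693.9933/(240)·0.3928^3·0.9196^5 = -0.447395
  k=1: (−1)^6·2693.9933/(720)·0.3928^1·0.9196^7 = +0.817552
d^4_{2,-3}(2.3343) = -0.447395 +0.817552 = +0.370156
D = (-0.238469+0.971150i)·(+0.370156)·(+0.168376+0.985723i) = -0.369208-0.026483i

Re=-0.3692 Im=-0.0265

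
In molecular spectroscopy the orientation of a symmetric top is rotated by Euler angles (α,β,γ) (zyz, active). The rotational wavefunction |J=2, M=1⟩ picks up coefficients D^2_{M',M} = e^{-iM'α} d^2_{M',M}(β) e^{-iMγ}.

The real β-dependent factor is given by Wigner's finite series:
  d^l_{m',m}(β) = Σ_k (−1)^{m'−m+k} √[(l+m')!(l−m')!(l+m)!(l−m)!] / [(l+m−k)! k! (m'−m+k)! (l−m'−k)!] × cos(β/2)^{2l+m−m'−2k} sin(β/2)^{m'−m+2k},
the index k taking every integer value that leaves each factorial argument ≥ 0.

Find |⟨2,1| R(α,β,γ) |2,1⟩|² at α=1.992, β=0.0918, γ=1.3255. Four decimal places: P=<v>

Split into d^2_{1,1}(β=0.0918) × two z-phases.
c=cos(0.0918/2)=0.998947, s=sin(0.0918/2)=0.045884; N=√[6·1·6·1]=6.000000
k∈{0,1} keeps every argument non-negative
  k=0: (−1)^0·6.0000/(6)·0.9989^4·0.0459^0 = +0.995794
  k=1: (−1)^1·6.0000/(2)·0.9989^2·0.0459^2 = -0.006303
d^2_{1,1}(0.0918) = +0.995794 -0.006303 = +0.989491
|D^2_{1,1}|² = |d^2_{1,1}(β)|² = (+0.989491)² = 0.979093 (the z-rotation phases have unit modulus)

P=0.9791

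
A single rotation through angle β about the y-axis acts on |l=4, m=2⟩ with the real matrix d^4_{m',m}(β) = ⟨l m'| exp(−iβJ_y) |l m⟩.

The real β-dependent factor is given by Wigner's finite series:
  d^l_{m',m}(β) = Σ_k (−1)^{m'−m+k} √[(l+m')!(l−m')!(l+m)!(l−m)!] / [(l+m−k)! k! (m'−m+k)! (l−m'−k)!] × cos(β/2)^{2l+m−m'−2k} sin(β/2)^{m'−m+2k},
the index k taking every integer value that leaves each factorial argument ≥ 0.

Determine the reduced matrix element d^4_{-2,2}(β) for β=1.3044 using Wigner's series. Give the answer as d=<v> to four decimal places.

d^4_{-2,2}(β=1.3044) via Wigner's sum:
Half-angle: c=0.794750, s=0.606936. N=√(2·720·720·2)=1440.000000
k: max(0,(2)−(-2))=4 … min(4+(2),4−(-2))=6
  k=4: (−1)^0·1440.0000/(96)·0.7948^4·0.6069^4 = +0.812058
  k=5: (−1)^1·1440.0000/(120)·0.7948^2·0.6069^6 = -0.378880
  k=6: (−1)^2·1440.0000/(1440)·0.7948^0·0.6069^8 = +0.018414
d^4_{-2,2}(1.3044) = +0.812058 -0.378880 +0.018414 = +0.451592

d=0.4516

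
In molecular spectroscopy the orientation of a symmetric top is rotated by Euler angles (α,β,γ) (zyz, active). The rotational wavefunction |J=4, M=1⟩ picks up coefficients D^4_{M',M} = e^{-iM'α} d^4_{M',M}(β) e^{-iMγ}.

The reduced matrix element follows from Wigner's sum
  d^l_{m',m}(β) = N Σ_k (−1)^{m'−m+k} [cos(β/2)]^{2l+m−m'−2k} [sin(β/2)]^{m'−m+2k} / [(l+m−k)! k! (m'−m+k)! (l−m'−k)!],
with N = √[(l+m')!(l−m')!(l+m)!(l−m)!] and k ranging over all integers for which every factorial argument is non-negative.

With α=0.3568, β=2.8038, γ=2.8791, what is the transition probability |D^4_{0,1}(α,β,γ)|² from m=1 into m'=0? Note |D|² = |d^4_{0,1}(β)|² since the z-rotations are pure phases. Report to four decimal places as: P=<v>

P=0.3190

D^4_{0,1}(0.3568,2.8038,2.8791) = e^{-i·0·0.3568}·d^4_{0,1}(2.8038)·e^{-i·1·2.8791}. Compute d first:
With c≡cos(β/2)=0.168094 and s≡sin(β/2)=0.985771, N=[24·24·120·6]^{1/2}=643.987578
k: max(0,(1)−(0))=1 … min(4+(1),4−(0))=4
  k=1: (−1)^0·643.9876/(144)·0.1681^7·0.9858^1 = +0.000017
  k=2: (−1)^1·643.9876/(24)·0.1681^5·0.9858^3 = -0.003450
  k=3: (−1)^2·643.9876/(24)·0.1681^3·0.9858^5 = +0.118633
  k=4: (−1)^3·643.9876/(144)·0.1681^1·0.9858^7 = -0.679987
d^4_{0,1}(2.8038) = +0.000017 -0.003450 +0.118633 -0.679987 = -0.564786
|D^4_{0,1}|² = |d^4_{0,1}(β)|² = (-0.564786)² = 0.318983 (the z-rotation phases have unit modulus)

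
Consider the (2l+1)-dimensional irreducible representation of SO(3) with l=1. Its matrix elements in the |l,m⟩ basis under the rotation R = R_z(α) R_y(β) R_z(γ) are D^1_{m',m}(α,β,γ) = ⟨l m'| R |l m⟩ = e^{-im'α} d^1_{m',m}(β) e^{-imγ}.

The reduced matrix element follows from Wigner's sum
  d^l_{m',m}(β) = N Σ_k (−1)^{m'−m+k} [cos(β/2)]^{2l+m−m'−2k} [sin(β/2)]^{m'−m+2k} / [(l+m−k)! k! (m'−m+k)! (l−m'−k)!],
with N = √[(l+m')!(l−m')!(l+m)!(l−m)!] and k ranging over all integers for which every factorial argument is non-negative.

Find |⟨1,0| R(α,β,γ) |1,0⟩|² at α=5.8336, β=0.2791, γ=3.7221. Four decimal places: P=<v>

D^1_{0,0}(5.8336,0.2791,3.7221) = e^{-i·0·5.8336}·d^1_{0,0}(0.2791)·e^{-i·0·3.7221}. Compute d first:
With c≡cos(β/2)=0.990279 and s≡sin(β/2)=0.139098, N=[1·1·1·1]^{1/2}=1.000000
k∈{0,1} keeps every argument non-negative
  k=0: (−1)^0·1.0000/(1)·0.9903^2·0.1391^0 = +0.980652
  k=1: (−1)^1·1.0000/(1)·0.9903^0·0.1391^2 = -0.019348
d^1_{0,0}(0.2791) = +0.980652 -0.019348 = +0.961304
|D^1_{0,0}|² = |d^1_{0,0}(β)|² = (+0.961304)² = 0.924105 (the z-rotation phases have unit modulus)

P=0.9241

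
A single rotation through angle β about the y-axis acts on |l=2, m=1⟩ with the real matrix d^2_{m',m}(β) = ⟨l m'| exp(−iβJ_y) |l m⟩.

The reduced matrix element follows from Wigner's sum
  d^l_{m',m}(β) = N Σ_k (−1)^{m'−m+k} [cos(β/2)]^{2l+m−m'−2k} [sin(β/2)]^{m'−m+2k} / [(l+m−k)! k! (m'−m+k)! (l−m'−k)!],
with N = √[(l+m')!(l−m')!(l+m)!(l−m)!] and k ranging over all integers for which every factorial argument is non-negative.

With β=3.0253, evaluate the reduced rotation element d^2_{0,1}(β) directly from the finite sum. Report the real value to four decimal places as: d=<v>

d^2_{0,1}(β=3.0253) via Wigner's sum:
c=cos(3.0253/2)=0.058114, s=sin(3.0253/2)=0.998310; N=√[2·2·6·1]=4.898979
Admissible k: 1..2 (factorial args all ≥0)
  k=1: (−1)^0·4.8990/(2)·0.0581^3·0.9983^1 = +0.000480
  k=2: (−1)^1·4.8990/(2)·0.0581^1·0.9983^3 = -0.141628
d^2_{0,1}(3.0253) = +0.000480 -0.141628 = -0.141148

d=-0.1411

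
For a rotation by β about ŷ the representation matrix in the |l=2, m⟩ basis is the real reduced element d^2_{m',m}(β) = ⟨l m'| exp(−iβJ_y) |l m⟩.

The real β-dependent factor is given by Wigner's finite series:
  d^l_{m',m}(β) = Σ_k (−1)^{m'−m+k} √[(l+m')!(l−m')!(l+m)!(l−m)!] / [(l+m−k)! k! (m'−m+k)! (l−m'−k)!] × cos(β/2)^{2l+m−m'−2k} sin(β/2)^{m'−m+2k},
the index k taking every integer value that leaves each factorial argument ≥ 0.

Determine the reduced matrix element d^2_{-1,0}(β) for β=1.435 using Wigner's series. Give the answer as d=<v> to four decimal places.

d^2_{-1,0}(β=1.435) via Wigner's sum:
c=cos(1.435/2)=0.753452, s=sin(1.435/2)=0.657503; N=√[1·6·2·2]=4.898979
k: max(0,(0)−(-1))=1 … min(2+(0),2−(-1))=2
  k=1: (−1)^0·4.8990/(2)·0.7535^3·0.6575^1 = +0.688874
  k=2: (−1)^1·4.8990/(2)·0.7535^1·0.6575^3 = -0.524595
d^2_{-1,0}(1.435) = +0.688874 -0.524595 = +0.164279

d=0.1643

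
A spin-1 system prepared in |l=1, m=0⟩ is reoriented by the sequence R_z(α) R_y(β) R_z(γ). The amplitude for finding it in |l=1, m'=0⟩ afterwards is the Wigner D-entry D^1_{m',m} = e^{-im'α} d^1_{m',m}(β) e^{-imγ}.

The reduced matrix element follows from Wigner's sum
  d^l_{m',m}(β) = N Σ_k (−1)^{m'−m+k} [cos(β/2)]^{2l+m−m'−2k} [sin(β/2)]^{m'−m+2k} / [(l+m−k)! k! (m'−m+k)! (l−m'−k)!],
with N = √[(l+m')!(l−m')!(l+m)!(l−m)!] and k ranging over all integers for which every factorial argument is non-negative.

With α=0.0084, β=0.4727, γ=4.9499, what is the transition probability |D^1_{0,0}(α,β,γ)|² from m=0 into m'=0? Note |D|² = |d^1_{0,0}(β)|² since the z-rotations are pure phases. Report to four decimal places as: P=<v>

P=0.7927

D^1_{0,0}(0.0084,0.4727,4.9499) = e^{-i·0·0.0084}·d^1_{0,0}(0.4727)·e^{-i·0·4.9499}. Compute d first:
c=cos(0.4727/2)=0.972199, s=sin(0.4727/2)=0.234156; N=√[1·1·1·1]=1.000000
k∈{0,1} keeps every argument non-negative
  k=0: (−1)^0·1.0000/(1)·0.9722^2·0.2342^0 = +0.945171
  k=1: (−1)^1·1.0000/(1)·0.9722^0·0.2342^2 = -0.054829
d^1_{0,0}(0.4727) = +0.945171 -0.054829 = +0.890342
|D^1_{0,0}|² = |d^1_{0,0}(β)|² = (+0.890342)² = 0.792709 (the z-rotation phases have unit modulus)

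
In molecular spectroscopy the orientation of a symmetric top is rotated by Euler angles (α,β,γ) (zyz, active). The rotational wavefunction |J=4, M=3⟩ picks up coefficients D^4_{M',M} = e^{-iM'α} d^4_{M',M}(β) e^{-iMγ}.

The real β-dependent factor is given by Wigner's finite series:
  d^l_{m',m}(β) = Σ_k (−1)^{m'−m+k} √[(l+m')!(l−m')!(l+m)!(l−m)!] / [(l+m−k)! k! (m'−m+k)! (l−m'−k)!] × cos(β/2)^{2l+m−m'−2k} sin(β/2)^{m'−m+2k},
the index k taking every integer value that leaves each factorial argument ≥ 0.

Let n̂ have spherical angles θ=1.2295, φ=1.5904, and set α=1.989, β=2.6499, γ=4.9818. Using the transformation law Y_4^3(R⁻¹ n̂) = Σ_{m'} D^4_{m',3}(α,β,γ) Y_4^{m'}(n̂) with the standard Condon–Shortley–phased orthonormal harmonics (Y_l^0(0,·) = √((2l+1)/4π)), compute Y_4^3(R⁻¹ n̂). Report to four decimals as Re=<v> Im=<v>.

Re=0.0448 Im=-0.1338

Need the full column D^4_{m',3} for m'=−4..4 at α=1.989, β=2.6499, γ=4.9818.
cos(β/2)=0.243377, sin(β/2)=0.969932
d^4_{-4,3}: single k=7 term ⇒ +0.555921;  D = +0.422958-0.360770i
d^4_{-3,3}: k∈[6..7] ⇒ +0.345227 -0.783302 = -0.438075;  D = +0.395151+0.189117i
d^4_{-2,3}: k∈[5..6] ⇒ +0.138909 -0.735414 = -0.596505;  D = +0.016804-0.596268i
d^4_{-1,3}: k∈[4..5] ⇒ +0.041077 -0.391451 = -0.350373;  D = -0.324060+0.133217i
d^4_{0,3}: k∈[3..4] ⇒ +0.009219 -0.146423 = -0.137204;  D = +0.099208+0.094777i
d^4_{1,3}: k∈[2..3] ⇒ +0.001552 -0.041077 = -0.039526;  D = +0.013344-0.037205i
d^4_{2,3}: k∈[1..2] ⇒ +0.000184 -0.008746 = -0.008562;  D = -0.008539+0.000632i
d^4_{3,3}: k∈[0..1] ⇒ +0.000012 -0.001369 = -0.001356;  D = +0.000641+0.001195i
d^4_{4,3}: single k=0 term ⇒ -0.000139;  D = +0.000085-0.000110i
Y_4^{m'}(θ=1.2295,φ=1.5904) and Σ D·Y over m':
  (+0.4230-0.3608i)·(+0.3479-0.0273i)  (+0.3952+0.1891i)·(+0.0206+0.3499i)  (+0.0168-0.5963i)·(+0.0641-0.0025i)  (-0.3241+0.1332i)·(+0.0065+0.3306i)  (+0.0992+0.0948i)·(+0.0083+0.0000i)  (+0.0133-0.0372i)·(-0.0065+0.3306i)  (-0.0085+0.0006i)·(+0.0641+0.0025i)  (+0.0006+0.0012i)·(-0.0206+0.3499i)  (+0.0001-0.0001i)·(+0.3479+0.0273i)
Y_4^3(R⁻¹ n̂) = +0.044759-0.133751i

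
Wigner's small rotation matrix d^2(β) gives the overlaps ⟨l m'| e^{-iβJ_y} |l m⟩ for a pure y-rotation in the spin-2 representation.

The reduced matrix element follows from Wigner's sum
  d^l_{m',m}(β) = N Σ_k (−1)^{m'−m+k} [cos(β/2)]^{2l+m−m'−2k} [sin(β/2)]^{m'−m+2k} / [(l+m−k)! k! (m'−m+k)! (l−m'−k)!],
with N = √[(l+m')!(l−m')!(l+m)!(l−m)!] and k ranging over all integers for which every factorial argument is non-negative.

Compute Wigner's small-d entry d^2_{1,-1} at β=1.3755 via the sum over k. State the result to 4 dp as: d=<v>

d^2_{1,-1}(β=1.3755) via Wigner's sum:
c=cos(1.3755/2)=0.772676, s=sin(1.3755/2)=0.634800; N=√[6·1·1·6]=6.000000
k: max(0,(-1)−(1))=0 … min(2+(-1),2−(1))=1
  k=0: (−1)^2·6.0000/(2)·0.7727^2·0.6348^2 = +0.721756
  k=1: (−1)^3·6.0000/(6)·0.7727^0·0.6348^4 = -0.162386
d^2_{1,-1}(1.3755) = +0.721756 -0.162386 = +0.559370

d=0.5594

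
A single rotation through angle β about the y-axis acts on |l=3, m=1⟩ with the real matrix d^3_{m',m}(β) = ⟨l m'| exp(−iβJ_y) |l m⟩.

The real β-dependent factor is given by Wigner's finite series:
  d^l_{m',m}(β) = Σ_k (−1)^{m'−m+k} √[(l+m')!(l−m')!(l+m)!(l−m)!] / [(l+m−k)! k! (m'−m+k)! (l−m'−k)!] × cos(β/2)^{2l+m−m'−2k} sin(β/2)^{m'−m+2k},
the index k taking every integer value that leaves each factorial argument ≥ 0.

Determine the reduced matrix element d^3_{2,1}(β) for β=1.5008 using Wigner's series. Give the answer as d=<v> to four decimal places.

d=0.3334

d^3_{2,1}(β=1.5008) via Wigner's sum:
Half-angle: c=0.731416, s=0.681931. N=√(120·1·24·2)=75.894664
k∈{0,1} keeps every argument non-negative
  k=0: (−1)^1·75.8947/(24)·0.7314^5·0.6819^1 = -0.451402
  k=1: (−1)^2·75.8947/(12)·0.7314^3·0.6819^3 = +0.784776
d^3_{2,1}(1.5008) = -0.451402 +0.784776 = +0.333374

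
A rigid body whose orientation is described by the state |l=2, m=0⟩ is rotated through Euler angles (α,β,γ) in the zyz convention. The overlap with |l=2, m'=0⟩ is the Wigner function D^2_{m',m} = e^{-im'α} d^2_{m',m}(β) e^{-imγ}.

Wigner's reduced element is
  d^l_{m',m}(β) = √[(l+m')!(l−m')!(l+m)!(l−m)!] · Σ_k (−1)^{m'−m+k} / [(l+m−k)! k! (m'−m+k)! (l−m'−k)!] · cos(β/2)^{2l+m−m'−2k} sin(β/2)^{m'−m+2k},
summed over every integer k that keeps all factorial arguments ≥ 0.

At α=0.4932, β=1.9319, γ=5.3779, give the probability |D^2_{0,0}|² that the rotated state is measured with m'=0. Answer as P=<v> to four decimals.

First d^2_{0,0}(β=1.9319), then the phase factors e^{-i(0)α} and e^{-i(0)γ}:
Half-angle: c=0.568636, s=0.822589. N=√(2·2·2·2)=4.000000
Admissible k: 0..2 (factorial args all ≥0)
  k=0: (−1)^0·4.0000/(4)·0.5686^4·0.8226^0 = +0.104553
  k=1: (−1)^1·4.0000/(1)·0.5686^2·0.8226^2 = -0.875174
  k=2: (−1)^2·4.0000/(4)·0.5686^0·0.8226^4 = +0.457860
d^2_{0,0}(1.9319) = +0.104553 -0.875174 +0.457860 = -0.312761
|D^2_{0,0}|² = |d^2_{0,0}(β)|² = (-0.312761)² = 0.097820 (the z-rotation phases have unit modulus)

P=0.0978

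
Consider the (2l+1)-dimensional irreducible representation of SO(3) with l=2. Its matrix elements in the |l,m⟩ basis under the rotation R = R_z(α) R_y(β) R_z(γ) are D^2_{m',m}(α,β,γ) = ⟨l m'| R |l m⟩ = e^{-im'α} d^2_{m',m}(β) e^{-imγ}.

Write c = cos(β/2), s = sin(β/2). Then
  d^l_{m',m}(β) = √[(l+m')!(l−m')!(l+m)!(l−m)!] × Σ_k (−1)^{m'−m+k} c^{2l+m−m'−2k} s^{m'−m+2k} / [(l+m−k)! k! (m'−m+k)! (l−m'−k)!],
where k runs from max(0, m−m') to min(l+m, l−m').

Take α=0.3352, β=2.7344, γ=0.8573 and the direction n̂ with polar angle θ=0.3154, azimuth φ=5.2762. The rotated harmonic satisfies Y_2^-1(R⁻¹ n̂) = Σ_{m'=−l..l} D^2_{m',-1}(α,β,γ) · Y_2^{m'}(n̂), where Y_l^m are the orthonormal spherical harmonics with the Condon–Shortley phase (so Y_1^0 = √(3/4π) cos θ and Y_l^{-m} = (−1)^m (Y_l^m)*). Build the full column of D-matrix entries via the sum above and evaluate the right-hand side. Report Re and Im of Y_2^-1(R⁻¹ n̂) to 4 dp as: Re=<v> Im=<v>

Need the full column D^2_{m',-1} for m'=−2..2 at α=0.3352, β=2.7344, γ=0.8573.
cos(β/2)=0.202193, sin(β/2)=0.979346
d^2_{-2,-1}: single k=1 term ⇒ +0.016191;  D = +0.000698+0.016176i
d^2_{-1,-1}: k∈[0..1] ⇒ +0.001671 -0.117632 = -0.115960;  D = -0.042829-0.107761i
d^2_{0,-1}: k∈[0..1] ⇒ -0.019829 +0.465210 = +0.445381;  D = +0.291493+0.336743i
d^2_{1,-1}: k∈[0..1] ⇒ +0.117632 -0.919908 = -0.802276;  D = -0.695392-0.400096i
d^2_{2,-1}: single k=0 term ⇒ -0.379843;  D = -0.373228-0.070580i
Y_2^{m'}(θ=0.3154,φ=5.2762) and Σ D·Y over m':
  (+0.0007+0.0162i)·(-0.0159+0.0336i)  (-0.0428-0.1078i)·(+0.1218+0.1926i)  (+0.2915+0.3367i)·(+0.5397+0.0000i)  (-0.6954-0.4001i)·(-0.1218+0.1926i)  (-0.3732-0.0706i)·(-0.0159-0.0336i)
Y_2^-1(R⁻¹ n̂) = +0.337598+0.088616i

Re=0.3376 Im=0.0886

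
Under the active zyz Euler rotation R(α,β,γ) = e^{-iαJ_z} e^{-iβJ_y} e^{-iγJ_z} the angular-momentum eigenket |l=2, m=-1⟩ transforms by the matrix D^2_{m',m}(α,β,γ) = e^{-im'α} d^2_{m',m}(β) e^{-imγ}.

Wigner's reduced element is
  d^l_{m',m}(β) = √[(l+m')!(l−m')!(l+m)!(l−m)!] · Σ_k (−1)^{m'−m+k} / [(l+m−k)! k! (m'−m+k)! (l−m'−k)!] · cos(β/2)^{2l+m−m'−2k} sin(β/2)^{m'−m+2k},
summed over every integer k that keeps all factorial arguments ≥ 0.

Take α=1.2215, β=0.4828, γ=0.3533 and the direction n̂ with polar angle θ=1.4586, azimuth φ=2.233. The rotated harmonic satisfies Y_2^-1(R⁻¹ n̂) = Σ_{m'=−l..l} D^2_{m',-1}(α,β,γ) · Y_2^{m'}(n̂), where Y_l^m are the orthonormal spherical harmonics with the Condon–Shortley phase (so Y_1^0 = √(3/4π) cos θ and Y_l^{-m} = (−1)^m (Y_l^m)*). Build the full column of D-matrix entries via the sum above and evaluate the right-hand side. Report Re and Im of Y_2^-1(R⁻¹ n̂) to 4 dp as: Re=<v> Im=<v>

Need the full column D^2_{m',-1} for m'=−2..2 at α=1.2215, β=0.4828, γ=0.3533.
cos(β/2)=0.971004, sin(β/2)=0.239062
d^2_{-2,-1}: single k=1 term ⇒ +0.437728;  D = -0.411892+0.148159i
d^2_{-1,-1}: k∈[0..1] ⇒ +0.888965 -0.161654 = +0.727311;  D = -0.002912+0.727305i
d^2_{0,-1}: k∈[0..1] ⇒ -0.536105 +0.032496 = -0.503609;  D = -0.472504-0.174247i
d^2_{1,-1}: k∈[0..1] ⇒ +0.161654 -0.003266 = +0.158387;  D = +0.102350-0.120876i
d^2_{2,-1}: single k=0 term ⇒ -0.026533;  D = +0.013158+0.023040i
Y_2^{m'}(θ=1.4586,φ=2.233) and Σ D·Y over m':
  (-0.4119+0.1482i)·(-0.0930+0.3699i)  (-0.0029+0.7273i)·(-0.0528-0.0678i)  (-0.4725-0.1742i)·(-0.3035+0.0000i)  (+0.1024-0.1209i)·(+0.0528-0.0678i)  (+0.0132+0.0230i)·(-0.0930-0.3699i)
Y_2^-1(R⁻¹ n̂) = +0.180902-0.171834i

Re=0.1809 Im=-0.1718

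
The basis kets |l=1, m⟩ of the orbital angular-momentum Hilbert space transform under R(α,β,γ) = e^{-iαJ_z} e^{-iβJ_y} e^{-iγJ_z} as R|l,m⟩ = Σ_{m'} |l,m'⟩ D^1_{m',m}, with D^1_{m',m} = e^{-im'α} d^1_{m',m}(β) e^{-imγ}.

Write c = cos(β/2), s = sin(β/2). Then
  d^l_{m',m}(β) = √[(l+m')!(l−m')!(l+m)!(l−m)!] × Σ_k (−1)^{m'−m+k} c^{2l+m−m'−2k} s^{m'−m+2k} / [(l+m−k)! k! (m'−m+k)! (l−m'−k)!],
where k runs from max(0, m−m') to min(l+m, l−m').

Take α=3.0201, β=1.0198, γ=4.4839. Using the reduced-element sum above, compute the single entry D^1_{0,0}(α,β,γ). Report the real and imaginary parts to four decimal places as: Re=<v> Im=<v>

Re=0.5235 Im=0.0000

D^1_{0,0}(3.0201,1.0198,4.4839) = e^{-i·0·3.0201}·d^1_{0,0}(1.0198)·e^{-i·0·4.4839}. Compute d first:
Half-angle: c=0.872793, s=0.488090. N=√(1·1·1·1)=1.000000
k: max(0,(0)−(0))=0 … min(1+(0),1−(0))=1
  k=0: (−1)^0·1.0000/(1)·0.8728^2·0.4881^0 = +0.761768
  k=1: (−1)^1·1.0000/(1)·0.8728^0·0.4881^2 = -0.238232
d^1_{0,0}(1.0198) = +0.761768 -0.238232 = +0.523536
Phases: e^{-i·(0)·3.0201}=+1.000000+0.000000i, e^{-i·(0)·4.4839}=+1.000000+0.000000i ⇒ D=+0.523536+0.000000i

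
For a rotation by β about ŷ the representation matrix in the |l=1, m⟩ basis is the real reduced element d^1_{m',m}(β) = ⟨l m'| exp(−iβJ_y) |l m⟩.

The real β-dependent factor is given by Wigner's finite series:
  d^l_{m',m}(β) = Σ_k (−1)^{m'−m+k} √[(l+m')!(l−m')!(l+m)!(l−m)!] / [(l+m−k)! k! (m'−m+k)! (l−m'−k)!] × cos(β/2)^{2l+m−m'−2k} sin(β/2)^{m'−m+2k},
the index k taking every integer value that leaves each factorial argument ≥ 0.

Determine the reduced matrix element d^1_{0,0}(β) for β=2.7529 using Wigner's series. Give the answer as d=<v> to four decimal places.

d^1_{0,0}(β=2.7529) via Wigner's sum:
c=cos(2.7529/2)=0.193125, s=sin(2.7529/2)=0.981174; N=√[1·1·1·1]=1.000000
The bounds max(0,m−m')=0 and min(l+m,l−m')=1 give 2 terms
  k=0: (−1)^0·1.0000/(1)·0.1931^2·0.9812^0 = +0.037297
  k=1: (−1)^1·1.0000/(1)·0.1931^0·0.9812^2 = -0.962703
d^1_{0,0}(2.7529) = +0.037297 -0.962703 = -0.925405

d=-0.9254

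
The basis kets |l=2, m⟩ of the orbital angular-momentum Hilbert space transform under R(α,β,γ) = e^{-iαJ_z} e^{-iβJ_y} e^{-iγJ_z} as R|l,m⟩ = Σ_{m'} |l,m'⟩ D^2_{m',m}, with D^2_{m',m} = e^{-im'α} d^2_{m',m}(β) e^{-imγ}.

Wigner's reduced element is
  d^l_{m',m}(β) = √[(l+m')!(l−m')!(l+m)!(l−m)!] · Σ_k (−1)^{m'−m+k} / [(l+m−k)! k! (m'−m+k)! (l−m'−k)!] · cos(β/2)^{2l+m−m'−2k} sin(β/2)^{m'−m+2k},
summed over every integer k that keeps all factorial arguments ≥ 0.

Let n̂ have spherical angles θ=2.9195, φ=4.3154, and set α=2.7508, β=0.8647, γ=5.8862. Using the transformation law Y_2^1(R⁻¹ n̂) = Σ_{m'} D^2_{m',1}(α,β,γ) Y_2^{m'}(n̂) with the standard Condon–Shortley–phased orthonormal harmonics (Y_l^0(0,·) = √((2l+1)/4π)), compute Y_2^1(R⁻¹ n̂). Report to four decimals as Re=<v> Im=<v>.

Re=0.2930 Im=0.2394

Need the full column D^2_{m',1} for m'=−2..2 at α=2.7508, β=0.8647, γ=5.8862.
cos(β/2)=0.907984, sin(β/2)=0.419006
d^2_{-2,1}: single k=3 term ⇒ +0.133588;  D = +0.123829-0.050121i
d^2_{-1,1}: k∈[2..3] ⇒ +0.434227 -0.030823 = +0.403404;  D = -0.403396-0.002498i
d^2_{0,1}: k∈[1..2] ⇒ +0.768298 -0.163611 = +0.604686;  D = +0.557660+0.233796i
d^2_{1,1}: k∈[0..1] ⇒ +0.679692 -0.434227 = +0.245464;  D = -0.173156-0.173982i
d^2_{2,1}: single k=0 term ⇒ -0.627313;  D = -0.239788-0.579675i
Y_2^{m'}(θ=2.9195,φ=4.3154) and Σ D·Y over m':
  (+0.1238-0.0501i)·(-0.0131-0.0134i)  (-0.4034-0.0025i)·(+0.0642-0.1531i)  (+0.5577+0.2338i)·(+0.5849+0.0000i)  (-0.1732-0.1740i)·(-0.0642-0.1531i)  (-0.2398-0.5797i)·(-0.0131+0.0134i)
Y_2^1(R⁻¹ n̂) = +0.292971+0.239421i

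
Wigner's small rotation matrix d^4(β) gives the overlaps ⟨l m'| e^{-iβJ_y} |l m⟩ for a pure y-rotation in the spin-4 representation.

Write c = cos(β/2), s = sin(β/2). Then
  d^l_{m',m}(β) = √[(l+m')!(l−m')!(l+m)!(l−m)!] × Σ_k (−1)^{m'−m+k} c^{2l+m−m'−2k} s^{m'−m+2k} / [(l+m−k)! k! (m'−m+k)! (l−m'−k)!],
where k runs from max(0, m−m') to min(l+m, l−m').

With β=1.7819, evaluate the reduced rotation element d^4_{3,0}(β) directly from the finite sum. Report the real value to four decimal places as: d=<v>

d=0.2897

d^4_{3,0}(β=1.7819) via Wigner's sum:
c=cos(1.7819/2)=0.628674, s=sin(1.7819/2)=0.777669; N=√[5040·1·24·24]=1703.830978
k∈{0,1} keeps every argument non-negative
  k=0: (−1)^3·1703.8310/(144)·0.6287^5·0.7777^3 = -0.546481
  k=1: (−1)^4·1703.8310/(144)·0.6287^3·0.7777^5 = +0.836208
d^4_{3,0}(1.7819) = -0.546481 +0.836208 = +0.289728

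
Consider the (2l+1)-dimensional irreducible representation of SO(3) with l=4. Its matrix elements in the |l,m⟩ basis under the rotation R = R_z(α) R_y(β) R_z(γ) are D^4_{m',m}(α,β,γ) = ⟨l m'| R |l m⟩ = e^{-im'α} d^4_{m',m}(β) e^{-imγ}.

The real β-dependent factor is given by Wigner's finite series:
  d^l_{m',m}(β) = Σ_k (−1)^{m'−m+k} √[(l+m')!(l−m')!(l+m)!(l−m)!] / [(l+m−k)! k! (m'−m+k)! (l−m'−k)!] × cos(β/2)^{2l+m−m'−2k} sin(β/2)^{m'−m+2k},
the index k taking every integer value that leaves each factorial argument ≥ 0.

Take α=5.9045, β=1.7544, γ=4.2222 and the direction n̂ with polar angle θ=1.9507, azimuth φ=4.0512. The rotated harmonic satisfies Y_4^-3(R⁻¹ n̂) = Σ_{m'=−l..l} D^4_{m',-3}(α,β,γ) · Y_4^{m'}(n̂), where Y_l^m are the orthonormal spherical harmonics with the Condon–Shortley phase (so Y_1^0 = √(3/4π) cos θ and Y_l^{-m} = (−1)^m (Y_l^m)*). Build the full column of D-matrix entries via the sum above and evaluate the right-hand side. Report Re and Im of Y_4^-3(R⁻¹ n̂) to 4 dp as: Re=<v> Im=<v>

Need the full column D^4_{m',-3} for m'=−4..4 at α=5.9045, β=1.7544, γ=4.2222.
cos(β/2)=0.639307, sin(β/2)=0.768952
d^4_{-4,-3}: single k=1 term ⇒ +0.094931;  D = +0.014776-0.093774i
d^4_{-3,-3}: k∈[0..1] ⇒ +0.027904 -0.282587 = -0.254682;  D = -0.129841+0.219099i
d^4_{-2,-3}: k∈[0..1] ⇒ -0.125582 +0.545041 = +0.419459;  D = +0.332103-0.256229i
d^4_{-1,-3}: k∈[0..1] ⇒ +0.320423 -0.772596 = -0.452173;  D = -0.434756+0.124289i
d^4_{0,-3}: k∈[0..1] ⇒ -0.574523 +0.831165 = +0.256642;  D = +0.255354+0.025680i
d^4_{1,-3}: k∈[0..1] ⇒ +0.772596 -0.670631 = +0.101965;  D = +0.090494+0.046987i
d^4_{2,-3}: k∈[0..1] ⇒ -0.788513 +0.380248 = -0.408265;  D = -0.267109-0.308760i
d^4_{3,-3}: k∈[0..1] ⇒ +0.591441 -0.122234 = +0.469207;  D = +0.154044+0.443199i
d^4_{4,-3}: single k=0 term ⇒ -0.287441;  D = +0.012693-0.287160i
Y_4^{m'}(θ=1.9507,φ=4.0512) and Σ D·Y over m':
  (+0.0148-0.0938i)·(-0.2894+0.1569i)  (-0.1298+0.2191i)·(-0.3406-0.1491i)  (+0.3321-0.2562i)·(+0.0027+0.0105i)  (-0.4348+0.1243i)·(-0.2038+0.2620i)  (+0.2554+0.0257i)·(-0.0490+0.0000i)  (+0.0905+0.0470i)·(+0.2038+0.2620i)  (-0.2671-0.3088i)·(+0.0027-0.0105i)  (+0.1540+0.4432i)·(+0.3406-0.1491i)  (+0.0127-0.2872i)·(-0.2894-0.1569i)
Y_4^-3(R⁻¹ n̂) = +0.206453+0.080832i

Re=0.2065 Im=0.0808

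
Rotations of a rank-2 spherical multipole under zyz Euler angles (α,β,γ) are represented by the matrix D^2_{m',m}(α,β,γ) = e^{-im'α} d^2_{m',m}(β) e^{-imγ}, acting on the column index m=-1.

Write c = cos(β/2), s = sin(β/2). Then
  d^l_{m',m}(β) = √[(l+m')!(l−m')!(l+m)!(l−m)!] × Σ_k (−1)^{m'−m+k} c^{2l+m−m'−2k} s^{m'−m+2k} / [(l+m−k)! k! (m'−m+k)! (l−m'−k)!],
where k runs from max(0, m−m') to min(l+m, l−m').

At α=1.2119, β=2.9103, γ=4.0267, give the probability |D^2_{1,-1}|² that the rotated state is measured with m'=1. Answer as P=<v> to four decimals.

P=0.8726

First d^2_{1,-1}(β=2.9103), then the phase factors e^{-i(1)α} and e^{-i(-1)γ}:
With c≡cos(β/2)=0.115389 and s≡sin(β/2)=0.993320, N=[6·1·1·6]^{1/2}=6.000000
The bounds max(0,m−m')=0 and min(l+m,l−m')=1 give 2 terms
  k=0: (−1)^2·6.0000/(2)·0.1154^2·0.9933^2 = +0.039412
  k=1: (−1)^3·6.0000/(6)·0.1154^0·0.9933^4 = -0.973548
d^2_{1,-1}(2.9103) = +0.039412 -0.973548 = -0.934136
|D^2_{1,-1}|² = |d^2_{1,-1}(β)|² = (-0.934136)² = 0.872611 (the z-rotation phases have unit modulus)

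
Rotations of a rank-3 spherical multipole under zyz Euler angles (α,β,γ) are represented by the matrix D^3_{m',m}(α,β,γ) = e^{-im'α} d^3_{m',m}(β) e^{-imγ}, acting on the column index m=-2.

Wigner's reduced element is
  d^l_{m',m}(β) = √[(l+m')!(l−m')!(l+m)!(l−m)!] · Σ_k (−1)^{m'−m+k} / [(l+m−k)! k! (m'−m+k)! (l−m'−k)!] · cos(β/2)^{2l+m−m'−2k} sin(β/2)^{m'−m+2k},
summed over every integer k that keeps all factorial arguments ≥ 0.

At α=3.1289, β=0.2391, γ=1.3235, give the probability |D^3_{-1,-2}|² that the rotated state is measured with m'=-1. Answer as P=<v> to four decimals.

P=0.1249

First d^3_{-1,-2}(β=0.2391), then the phase factors e^{-i(-1)α} and e^{-i(-2)γ}:
With c≡cos(β/2)=0.992862 and s≡sin(β/2)=0.119265, N=[2·24·1·120]^{1/2}=75.894664
k: max(0,(-2)−(-1))=0 … min(3+(-2),3−(-1))=1
  k=0: (−1)^1·75.8947/(24)·0.9929^5·0.1193^1 = -0.363881
  k=1: (−1)^2·75.8947/(12)·0.9929^3·0.1193^3 = +0.010501
d^3_{-1,-2}(0.2391) = -0.363881 +0.010501 = -0.353380
|D^3_{-1,-2}|² = |d^3_{-1,-2}(β)|² = (-0.353380)² = 0.124878 (the z-rotation phases have unit modulus)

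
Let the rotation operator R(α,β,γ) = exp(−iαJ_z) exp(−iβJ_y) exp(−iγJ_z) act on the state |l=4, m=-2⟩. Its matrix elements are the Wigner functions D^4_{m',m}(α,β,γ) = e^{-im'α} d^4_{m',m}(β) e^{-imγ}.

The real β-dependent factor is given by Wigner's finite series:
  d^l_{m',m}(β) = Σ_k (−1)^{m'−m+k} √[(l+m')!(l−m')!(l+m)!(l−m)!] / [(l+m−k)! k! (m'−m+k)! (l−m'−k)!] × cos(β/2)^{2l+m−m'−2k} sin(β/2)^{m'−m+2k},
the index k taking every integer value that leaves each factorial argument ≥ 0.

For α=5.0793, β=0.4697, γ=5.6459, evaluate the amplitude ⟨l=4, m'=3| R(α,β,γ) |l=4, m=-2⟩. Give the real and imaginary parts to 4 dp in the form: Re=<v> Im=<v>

Re=0.0048 Im=-0.0050

Split into d^4_{3,-2}(β=0.4697) × two z-phases.
c=cos(0.4697/2)=0.972549, s=sin(0.4697/2)=0.232697; N=√[5040·1·2·720]=2693.993318
k: max(0,(-2)−(3))=0 … min(4+(-2),4−(3))=1
  k=0: (−1)^5·2693.9933/(240)·0.9725^3·0.2327^5 = -0.007045
  k=1: (−1)^6·2693.9933/(720)·0.9725^1·0.2327^7 = +0.000134
d^4_{3,-2}(0.4697) = -0.007045 +0.000134 = -0.006910
Phases: e^{-i·(3)·5.0793}=-0.891540-0.452943i, e^{-i·(-2)·5.6459}=+0.291912-0.956445i ⇒ D=+0.004792-0.004979i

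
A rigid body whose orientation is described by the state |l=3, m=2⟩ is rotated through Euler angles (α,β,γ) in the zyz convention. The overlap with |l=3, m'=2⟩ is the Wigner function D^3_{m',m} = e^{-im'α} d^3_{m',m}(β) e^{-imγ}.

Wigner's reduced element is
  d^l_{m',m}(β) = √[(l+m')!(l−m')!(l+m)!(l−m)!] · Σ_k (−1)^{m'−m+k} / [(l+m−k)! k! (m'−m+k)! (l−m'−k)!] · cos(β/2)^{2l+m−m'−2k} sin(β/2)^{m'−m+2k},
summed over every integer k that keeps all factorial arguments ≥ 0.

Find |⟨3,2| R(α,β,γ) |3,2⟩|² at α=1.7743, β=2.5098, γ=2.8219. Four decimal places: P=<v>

First d^3_{2,2}(β=2.5098), then the phase factors e^{-i(2)α} and e^{-i(2)γ}:
With c≡cos(β/2)=0.310669 and s≡sin(β/2)=0.950518, N=[120·1·120·1]^{1/2}=120.000000
k∈{0,1} keeps every argument non-negative
  k=0: (−1)^0·120.0000/(120)·0.3107^6·0.9505^0 = +0.000899
  k=1: (−1)^1·120.0000/(24)·0.3107^4·0.9505^2 = -0.042080
d^3_{2,2}(2.5098) = +0.000899 -0.042080 = -0.041181
|D^3_{2,2}|² = |d^3_{2,2}(β)|² = (-0.041181)² = 0.001696 (the z-rotation phases have unit modulus)

P=0.0017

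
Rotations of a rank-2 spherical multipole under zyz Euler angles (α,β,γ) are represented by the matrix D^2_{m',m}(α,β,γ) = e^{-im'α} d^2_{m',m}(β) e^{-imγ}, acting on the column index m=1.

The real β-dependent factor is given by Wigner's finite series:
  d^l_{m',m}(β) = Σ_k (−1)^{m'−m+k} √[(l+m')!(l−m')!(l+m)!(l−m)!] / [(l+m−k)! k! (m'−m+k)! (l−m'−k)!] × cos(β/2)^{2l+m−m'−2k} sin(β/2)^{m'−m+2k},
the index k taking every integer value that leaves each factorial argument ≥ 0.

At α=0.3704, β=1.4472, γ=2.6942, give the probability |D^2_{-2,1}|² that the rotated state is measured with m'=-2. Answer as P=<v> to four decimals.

D^2_{-2,1}(0.3704,1.4472,2.6942) = e^{-i·-2·0.3704}·d^2_{-2,1}(1.4472)·e^{-i·1·2.6942}. Compute d first:
Half-angle: c=0.749427, s=0.662087. N=√(1·24·6·1)=12.000000
k∈{3} keeps every argument non-negative
  k=3: (−1)^0·12.0000/(6)·0.7494^1·0.6621^3 = +0.435015
d^2_{-2,1}(1.4472) = +0.435015
|D^2_{-2,1}|² = |d^2_{-2,1}(β)|² = (+0.435015)² = 0.189238 (the z-rotation phases have unit modulus)

P=0.1892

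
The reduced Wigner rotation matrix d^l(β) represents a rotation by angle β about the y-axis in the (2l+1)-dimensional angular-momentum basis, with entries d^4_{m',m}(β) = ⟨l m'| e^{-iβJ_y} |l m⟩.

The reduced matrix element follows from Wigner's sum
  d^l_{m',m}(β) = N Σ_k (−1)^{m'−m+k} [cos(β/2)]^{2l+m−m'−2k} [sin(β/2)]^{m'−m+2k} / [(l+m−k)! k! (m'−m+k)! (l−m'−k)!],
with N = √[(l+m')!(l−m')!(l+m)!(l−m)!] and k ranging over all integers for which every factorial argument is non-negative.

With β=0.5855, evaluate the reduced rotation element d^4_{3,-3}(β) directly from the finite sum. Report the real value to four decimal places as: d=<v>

d^4_{3,-3}(β=0.5855) via Wigner's sum:
c=cos(0.5855/2)=0.957454, s=sin(0.5855/2)=0.288586; N=√[5040·1·1·5040]=5040.000000
The bounds max(0,m−m')=0 and min(l+m,l−m')=1 give 2 terms
  k=0: (−1)^6·5040.0000/(720)·0.9575^2·0.2886^6 = +0.003707
  k=1: (−1)^7·5040.0000/(5040)·0.9575^0·0.2886^8 = -0.000048
d^4_{3,-3}(0.5855) = +0.003707 -0.000048 = +0.003659

d=0.0037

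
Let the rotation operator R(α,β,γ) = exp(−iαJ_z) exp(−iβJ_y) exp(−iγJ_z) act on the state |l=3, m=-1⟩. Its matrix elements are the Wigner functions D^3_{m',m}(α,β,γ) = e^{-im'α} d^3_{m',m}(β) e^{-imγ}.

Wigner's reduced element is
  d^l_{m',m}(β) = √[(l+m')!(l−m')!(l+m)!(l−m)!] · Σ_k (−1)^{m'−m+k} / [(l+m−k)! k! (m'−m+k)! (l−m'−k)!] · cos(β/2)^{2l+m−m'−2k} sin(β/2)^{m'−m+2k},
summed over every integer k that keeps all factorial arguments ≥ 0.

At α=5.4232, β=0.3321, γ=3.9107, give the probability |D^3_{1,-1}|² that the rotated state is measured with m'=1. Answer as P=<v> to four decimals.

P=0.0223

First d^3_{1,-1}(β=0.3321), then the phase factors e^{-i(1)α} and e^{-i(-1)γ}:
c=cos(0.3321/2)=0.986245, s=sin(0.3321/2)=0.165288; N=√[24·2·2·24]=48.000000
k∈{0,1,2} keeps every argument non-negative
  k=0: (−1)^2·48.0000/(8)·0.9862^4·0.1653^2 = +0.155086
  k=1: (−1)^3·48.0000/(6)·0.9862^2·0.1653^4 = -0.005808
  k=2: (−1)^4·48.0000/(48)·0.9862^0·0.1653^6 = +0.000020
d^3_{1,-1}(0.3321) = +0.155086 -0.005808 +0.000020 = +0.149299
|D^3_{1,-1}|² = |d^3_{1,-1}(β)|² = (+0.149299)² = 0.022290 (the z-rotation phases have unit modulus)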